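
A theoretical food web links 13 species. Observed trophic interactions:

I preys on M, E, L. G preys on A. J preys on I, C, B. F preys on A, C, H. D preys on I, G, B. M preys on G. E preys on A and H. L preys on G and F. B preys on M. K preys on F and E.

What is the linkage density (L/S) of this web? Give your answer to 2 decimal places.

L/S = 1.62

There are L = 21 links among S = 13 species.
L/S = 21/13 = 1.6154 ≈ 1.62.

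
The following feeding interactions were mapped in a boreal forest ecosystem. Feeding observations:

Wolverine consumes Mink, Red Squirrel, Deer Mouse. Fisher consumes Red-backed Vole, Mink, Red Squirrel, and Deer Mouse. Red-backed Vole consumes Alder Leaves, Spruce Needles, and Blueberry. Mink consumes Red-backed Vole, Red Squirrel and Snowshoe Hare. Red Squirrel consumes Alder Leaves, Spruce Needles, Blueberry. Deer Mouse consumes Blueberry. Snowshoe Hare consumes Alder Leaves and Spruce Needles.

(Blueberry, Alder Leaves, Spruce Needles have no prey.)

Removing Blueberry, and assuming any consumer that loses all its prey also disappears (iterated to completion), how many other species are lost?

Remove Blueberry.
Round 1: Deer Mouse (all prey gone) → extinct.
No further losses. Total secondary extinctions: 1.

1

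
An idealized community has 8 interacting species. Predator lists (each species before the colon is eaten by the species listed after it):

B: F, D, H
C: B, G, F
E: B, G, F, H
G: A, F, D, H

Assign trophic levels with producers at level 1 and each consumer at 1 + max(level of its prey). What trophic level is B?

E is a producer → level 1.
B eats E (level 1); other prey at levels: C 1 → level 2.

Trophic level 2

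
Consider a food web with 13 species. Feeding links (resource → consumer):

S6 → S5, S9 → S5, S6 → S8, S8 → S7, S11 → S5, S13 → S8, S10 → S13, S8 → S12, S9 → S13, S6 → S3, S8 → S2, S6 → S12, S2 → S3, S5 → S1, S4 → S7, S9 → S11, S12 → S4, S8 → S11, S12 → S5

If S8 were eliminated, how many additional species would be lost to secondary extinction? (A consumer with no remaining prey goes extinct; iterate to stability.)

1

Remove S8.
Round 1: S2 (all prey gone) → extinct.
No further losses. Total secondary extinctions: 1.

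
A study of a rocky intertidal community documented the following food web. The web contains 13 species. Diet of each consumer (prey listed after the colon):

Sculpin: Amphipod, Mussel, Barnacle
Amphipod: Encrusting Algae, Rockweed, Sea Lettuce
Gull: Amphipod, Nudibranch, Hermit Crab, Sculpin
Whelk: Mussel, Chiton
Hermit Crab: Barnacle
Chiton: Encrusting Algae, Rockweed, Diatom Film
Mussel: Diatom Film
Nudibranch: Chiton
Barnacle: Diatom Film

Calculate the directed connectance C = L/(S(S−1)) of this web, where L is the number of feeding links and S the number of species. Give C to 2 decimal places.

The web has S = 13 species and L = 19 feeding links.
C = L / (S(S−1)) = 19 / 156 = 0.1218 ≈ 0.12.

C = 0.12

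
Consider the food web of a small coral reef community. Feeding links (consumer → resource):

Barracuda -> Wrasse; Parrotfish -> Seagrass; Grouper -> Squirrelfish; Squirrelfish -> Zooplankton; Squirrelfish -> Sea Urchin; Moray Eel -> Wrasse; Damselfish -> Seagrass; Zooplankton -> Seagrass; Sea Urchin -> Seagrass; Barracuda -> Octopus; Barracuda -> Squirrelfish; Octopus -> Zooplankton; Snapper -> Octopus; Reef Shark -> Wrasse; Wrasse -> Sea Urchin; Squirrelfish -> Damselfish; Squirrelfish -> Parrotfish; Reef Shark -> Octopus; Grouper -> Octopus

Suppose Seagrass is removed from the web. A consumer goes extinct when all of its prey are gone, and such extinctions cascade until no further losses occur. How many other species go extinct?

Remove Seagrass.
Round 1: Sea Urchin (all prey gone), Damselfish (all prey gone), Parrotfish (all prey gone), Zooplankton (all prey gone) → extinct.
Round 2: Wrasse (all prey gone), Squirrelfish (all prey gone), Octopus (all prey gone) → extinct.
Round 3: Moray Eel (all prey gone), Reef Shark (all prey gone), Snapper (all prey gone), Barracuda (all prey gone), Grouper (all prey gone) → extinct.
No further losses. Total secondary extinctions: 12.

12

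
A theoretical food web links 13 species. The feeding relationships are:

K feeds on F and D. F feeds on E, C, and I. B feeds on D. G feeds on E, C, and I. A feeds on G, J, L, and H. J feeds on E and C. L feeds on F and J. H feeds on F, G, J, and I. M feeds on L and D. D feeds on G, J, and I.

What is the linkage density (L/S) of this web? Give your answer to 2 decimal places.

L/S = 2.00

There are L = 26 links among S = 13 species.
L/S = 26/13 = 2.0000 ≈ 2.00.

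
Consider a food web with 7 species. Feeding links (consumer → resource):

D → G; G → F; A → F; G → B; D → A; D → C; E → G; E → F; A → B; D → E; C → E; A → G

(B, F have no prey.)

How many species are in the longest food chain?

One longest chain: B → G → E → C → D.
It has 5 species and 4 links.

5 species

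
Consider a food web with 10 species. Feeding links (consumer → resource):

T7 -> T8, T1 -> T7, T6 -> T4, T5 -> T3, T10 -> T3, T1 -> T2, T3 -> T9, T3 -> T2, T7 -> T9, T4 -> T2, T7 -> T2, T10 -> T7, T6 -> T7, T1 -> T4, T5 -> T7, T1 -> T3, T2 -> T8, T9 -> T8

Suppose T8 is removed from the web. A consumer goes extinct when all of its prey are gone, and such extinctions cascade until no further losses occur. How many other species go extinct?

9

Remove T8.
Round 1: T9 (all prey gone), T2 (all prey gone) → extinct.
Round 2: T3 (all prey gone), T7 (all prey gone), T4 (all prey gone) → extinct.
Round 3: T5 (all prey gone), T6 (all prey gone), T1 (all prey gone), T10 (all prey gone) → extinct.
No further losses. Total secondary extinctions: 9.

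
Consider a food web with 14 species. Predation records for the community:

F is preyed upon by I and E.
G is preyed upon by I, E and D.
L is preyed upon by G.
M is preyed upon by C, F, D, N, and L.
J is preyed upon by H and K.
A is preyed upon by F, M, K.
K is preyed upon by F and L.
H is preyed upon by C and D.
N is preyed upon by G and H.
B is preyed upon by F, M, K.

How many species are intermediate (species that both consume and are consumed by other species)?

Intermediate species (has both prey and predators): K, M, F, N, L, H, G.
Count: 7.

7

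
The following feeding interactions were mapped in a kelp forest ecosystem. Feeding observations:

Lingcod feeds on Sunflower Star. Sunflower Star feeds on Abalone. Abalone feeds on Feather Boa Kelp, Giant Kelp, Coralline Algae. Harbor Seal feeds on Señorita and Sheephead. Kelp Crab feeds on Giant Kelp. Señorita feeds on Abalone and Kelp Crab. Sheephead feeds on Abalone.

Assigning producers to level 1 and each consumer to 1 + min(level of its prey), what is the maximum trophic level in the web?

4

Producers (level 1): Feather Boa Kelp, Coralline Algae, Giant Kelp.
Following each consumer down to its lowest-level prey: Feather Boa Kelp → Abalone → Sunflower Star → Lingcod (levels 1 through 4).
All prey of Lingcod (Sunflower Star 3) are at level 3 or above, so Lingcod is at level 1 + 3 = 4.
Every consumer has at least one prey at level 3 or below, so none exceeds level 4.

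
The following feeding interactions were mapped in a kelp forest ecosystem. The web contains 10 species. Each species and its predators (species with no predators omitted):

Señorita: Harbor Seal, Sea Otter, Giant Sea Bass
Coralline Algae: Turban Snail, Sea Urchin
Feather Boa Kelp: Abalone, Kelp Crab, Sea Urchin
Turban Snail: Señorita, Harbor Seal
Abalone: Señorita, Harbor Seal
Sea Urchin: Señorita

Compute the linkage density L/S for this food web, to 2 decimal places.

There are L = 13 links among S = 10 species.
L/S = 13/10 = 1.3000 ≈ 1.30.

L/S = 1.30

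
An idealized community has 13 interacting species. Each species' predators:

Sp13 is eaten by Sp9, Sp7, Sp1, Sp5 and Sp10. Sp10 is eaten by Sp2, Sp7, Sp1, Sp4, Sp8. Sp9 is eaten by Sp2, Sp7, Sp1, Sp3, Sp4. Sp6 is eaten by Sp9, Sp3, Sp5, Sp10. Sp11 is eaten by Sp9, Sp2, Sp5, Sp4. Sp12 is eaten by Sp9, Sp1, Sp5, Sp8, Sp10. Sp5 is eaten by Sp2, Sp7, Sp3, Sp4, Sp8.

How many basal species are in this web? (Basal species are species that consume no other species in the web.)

4

Basal species (no prey listed): Sp12, Sp11, Sp6, Sp13.
Count: 4.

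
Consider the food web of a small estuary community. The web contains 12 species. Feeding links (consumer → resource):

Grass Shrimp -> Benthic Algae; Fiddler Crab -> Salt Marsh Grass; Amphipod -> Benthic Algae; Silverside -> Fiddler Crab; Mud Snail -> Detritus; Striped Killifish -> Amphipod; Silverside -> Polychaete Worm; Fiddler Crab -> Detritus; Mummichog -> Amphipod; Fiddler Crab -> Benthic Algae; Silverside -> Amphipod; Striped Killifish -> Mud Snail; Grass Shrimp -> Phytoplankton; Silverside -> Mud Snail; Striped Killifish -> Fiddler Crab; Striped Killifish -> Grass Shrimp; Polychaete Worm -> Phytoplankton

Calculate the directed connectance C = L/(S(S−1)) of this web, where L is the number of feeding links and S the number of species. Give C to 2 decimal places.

C = 0.13

The web has S = 12 species and L = 17 feeding links.
C = L / (S(S−1)) = 17 / 132 = 0.1288 ≈ 0.13.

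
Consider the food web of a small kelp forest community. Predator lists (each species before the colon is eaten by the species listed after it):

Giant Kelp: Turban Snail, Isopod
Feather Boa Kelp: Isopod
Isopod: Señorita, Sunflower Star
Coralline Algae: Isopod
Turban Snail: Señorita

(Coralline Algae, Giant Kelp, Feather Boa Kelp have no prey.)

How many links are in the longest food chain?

2 links

One longest chain: Giant Kelp → Turban Snail → Señorita.
It has 3 species and 2 links.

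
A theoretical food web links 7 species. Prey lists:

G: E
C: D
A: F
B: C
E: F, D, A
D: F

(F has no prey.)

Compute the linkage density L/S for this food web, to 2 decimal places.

There are L = 8 links among S = 7 species.
L/S = 8/7 = 1.1429 ≈ 1.14.

L/S = 1.14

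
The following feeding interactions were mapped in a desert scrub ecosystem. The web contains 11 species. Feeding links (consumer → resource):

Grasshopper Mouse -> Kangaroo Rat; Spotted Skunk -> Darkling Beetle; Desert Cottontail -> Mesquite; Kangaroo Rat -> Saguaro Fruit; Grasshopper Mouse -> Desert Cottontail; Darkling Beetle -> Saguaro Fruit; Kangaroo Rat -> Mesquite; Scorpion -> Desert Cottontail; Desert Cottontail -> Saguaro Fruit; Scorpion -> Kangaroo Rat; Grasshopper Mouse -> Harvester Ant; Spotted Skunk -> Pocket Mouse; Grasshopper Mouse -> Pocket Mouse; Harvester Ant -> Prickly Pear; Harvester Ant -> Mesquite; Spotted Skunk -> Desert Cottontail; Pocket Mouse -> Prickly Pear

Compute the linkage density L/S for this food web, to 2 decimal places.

There are L = 17 links among S = 11 species.
L/S = 17/11 = 1.5455 ≈ 1.55.

L/S = 1.55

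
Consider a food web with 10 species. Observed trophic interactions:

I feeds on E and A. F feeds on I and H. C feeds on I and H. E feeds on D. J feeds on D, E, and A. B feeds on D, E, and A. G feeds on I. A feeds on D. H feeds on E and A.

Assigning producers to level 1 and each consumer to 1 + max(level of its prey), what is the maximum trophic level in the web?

Producers (level 1): D.
D → E → I → G gives G level 4.
No species has a prey at level 4, so no species reaches level 5.

4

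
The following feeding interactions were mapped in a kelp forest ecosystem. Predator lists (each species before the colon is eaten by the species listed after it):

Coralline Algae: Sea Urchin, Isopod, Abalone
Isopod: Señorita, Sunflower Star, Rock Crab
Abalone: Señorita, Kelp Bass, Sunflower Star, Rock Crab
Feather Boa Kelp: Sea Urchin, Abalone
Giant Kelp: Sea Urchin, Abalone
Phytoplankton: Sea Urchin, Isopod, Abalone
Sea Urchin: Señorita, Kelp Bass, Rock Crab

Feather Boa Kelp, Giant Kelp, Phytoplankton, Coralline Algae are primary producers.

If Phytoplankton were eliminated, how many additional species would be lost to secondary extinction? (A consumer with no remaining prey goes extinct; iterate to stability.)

Remove Phytoplankton.
Every predator of it retains at least one other prey: Sea Urchin still has Feather Boa Kelp, Giant Kelp, Coralline Algae; Isopod still has Coralline Algae; Abalone still has Feather Boa Kelp, Giant Kelp, Coralline Algae.
No consumer loses all prey, so no secondary extinctions occur.

0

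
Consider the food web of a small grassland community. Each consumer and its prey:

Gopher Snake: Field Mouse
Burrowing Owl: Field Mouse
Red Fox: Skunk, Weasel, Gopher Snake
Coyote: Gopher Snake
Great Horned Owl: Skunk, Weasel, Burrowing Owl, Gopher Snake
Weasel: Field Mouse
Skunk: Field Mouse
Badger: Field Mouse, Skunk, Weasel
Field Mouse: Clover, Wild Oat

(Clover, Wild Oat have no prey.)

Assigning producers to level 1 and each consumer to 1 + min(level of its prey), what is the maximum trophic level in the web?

4

Producers (level 1): Clover, Wild Oat.
Following each consumer down to its lowest-level prey: Clover → Field Mouse → Gopher Snake → Coyote (levels 1 through 4).
All prey of Coyote (Gopher Snake 3) are at level 3 or above, so Coyote is at level 1 + 3 = 4.
Every consumer has at least one prey at level 3 or below, so none exceeds level 4.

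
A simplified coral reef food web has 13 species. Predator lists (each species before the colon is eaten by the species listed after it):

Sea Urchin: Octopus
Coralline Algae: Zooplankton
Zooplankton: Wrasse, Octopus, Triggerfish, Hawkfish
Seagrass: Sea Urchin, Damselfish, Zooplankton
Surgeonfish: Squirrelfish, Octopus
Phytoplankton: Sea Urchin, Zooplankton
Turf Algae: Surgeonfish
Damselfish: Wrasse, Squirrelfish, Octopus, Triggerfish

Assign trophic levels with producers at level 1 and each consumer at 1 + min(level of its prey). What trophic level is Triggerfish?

Seagrass is a producer → level 1.
Damselfish eats Seagrass → level 2.
Triggerfish eats Damselfish → level 3.
No prey of Triggerfish is below level 2, so 3 is the minimum.

Trophic level 3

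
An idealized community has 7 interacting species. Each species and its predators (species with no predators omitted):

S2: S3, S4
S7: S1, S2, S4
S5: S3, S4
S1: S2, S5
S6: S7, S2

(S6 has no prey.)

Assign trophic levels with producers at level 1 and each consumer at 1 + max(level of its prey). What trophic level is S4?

Trophic level 5

S6 is a producer → level 1.
S7 eats S6 → level 2.
S1 eats S7 → level 3.
S2 eats S1 (level 3); other prey at levels: S6 1, S7 2 → level 4.
S4 eats S2 (level 4); other prey at levels: S7 2, S5 4 → level 5.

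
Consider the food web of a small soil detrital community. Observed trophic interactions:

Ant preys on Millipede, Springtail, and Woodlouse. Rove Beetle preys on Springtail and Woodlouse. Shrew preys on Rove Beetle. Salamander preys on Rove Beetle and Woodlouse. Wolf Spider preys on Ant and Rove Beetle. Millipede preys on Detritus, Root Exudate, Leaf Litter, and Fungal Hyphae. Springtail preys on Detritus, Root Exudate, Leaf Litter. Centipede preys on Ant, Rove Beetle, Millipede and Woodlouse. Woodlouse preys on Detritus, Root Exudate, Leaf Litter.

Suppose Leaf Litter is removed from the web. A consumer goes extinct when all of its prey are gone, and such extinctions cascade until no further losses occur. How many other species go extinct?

Remove Leaf Litter.
Every predator of it retains at least one other prey: Millipede still has Fungal Hyphae, Detritus, Root Exudate; Springtail still has Detritus, Root Exudate; Woodlouse still has Detritus, Root Exudate.
No consumer loses all prey, so no secondary extinctions occur.

0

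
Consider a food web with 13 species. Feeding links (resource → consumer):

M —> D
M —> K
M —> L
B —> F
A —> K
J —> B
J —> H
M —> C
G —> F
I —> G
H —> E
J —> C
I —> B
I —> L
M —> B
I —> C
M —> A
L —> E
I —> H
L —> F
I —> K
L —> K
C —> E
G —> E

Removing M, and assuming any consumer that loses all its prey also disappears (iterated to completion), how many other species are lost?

Remove M.
Round 1: D (all prey gone), A (all prey gone) → extinct.
No further losses. Total secondary extinctions: 2.

2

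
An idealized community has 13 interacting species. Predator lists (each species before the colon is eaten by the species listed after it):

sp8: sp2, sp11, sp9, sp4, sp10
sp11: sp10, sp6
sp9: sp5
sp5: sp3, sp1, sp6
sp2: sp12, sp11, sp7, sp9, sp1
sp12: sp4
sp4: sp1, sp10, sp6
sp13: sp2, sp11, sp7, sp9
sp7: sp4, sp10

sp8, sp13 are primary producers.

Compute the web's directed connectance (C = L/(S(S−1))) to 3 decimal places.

The web has S = 13 species and L = 26 feeding links.
C = L / (S(S−1)) = 26 / 156 = 0.1667 ≈ 0.167.

C = 0.167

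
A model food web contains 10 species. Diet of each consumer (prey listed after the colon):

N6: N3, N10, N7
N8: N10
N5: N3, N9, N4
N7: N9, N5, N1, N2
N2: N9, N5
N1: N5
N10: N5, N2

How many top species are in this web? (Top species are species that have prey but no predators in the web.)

2

Top species (has prey, but nothing eats it): N8, N6.
Count: 2.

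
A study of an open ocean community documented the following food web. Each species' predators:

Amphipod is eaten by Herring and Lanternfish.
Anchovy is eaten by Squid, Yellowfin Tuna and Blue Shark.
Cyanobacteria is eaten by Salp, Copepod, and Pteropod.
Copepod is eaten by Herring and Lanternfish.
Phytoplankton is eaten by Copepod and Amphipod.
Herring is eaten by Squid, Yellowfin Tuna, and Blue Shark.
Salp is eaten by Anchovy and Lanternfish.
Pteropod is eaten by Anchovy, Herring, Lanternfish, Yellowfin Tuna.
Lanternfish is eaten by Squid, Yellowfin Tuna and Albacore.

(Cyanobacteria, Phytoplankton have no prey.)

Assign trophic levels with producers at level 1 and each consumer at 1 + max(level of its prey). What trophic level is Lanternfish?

Cyanobacteria is a producer → level 1.
Pteropod eats Cyanobacteria → level 2.
Lanternfish eats Pteropod (level 2); other prey at levels: Salp 2, Amphipod 2, Copepod 2 → level 3.

Trophic level 3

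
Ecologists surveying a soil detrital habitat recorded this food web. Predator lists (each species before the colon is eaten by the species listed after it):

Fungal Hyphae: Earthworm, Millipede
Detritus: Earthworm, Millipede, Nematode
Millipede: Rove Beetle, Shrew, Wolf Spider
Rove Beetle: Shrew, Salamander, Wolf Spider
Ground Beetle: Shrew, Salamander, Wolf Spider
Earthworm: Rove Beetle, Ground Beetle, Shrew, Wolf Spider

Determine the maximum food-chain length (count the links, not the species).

3 links

One longest chain: Fungal Hyphae → Earthworm → Rove Beetle → Shrew.
It has 4 species and 3 links.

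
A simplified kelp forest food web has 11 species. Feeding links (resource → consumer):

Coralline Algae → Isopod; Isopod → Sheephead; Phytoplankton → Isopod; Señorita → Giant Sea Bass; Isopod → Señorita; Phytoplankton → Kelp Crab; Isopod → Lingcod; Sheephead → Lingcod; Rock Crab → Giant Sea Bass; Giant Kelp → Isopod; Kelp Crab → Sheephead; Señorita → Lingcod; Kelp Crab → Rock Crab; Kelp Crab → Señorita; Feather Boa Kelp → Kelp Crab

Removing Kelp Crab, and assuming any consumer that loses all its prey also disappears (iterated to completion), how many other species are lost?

Remove Kelp Crab.
Round 1: Rock Crab (all prey gone) → extinct.
No further losses. Total secondary extinctions: 1.

1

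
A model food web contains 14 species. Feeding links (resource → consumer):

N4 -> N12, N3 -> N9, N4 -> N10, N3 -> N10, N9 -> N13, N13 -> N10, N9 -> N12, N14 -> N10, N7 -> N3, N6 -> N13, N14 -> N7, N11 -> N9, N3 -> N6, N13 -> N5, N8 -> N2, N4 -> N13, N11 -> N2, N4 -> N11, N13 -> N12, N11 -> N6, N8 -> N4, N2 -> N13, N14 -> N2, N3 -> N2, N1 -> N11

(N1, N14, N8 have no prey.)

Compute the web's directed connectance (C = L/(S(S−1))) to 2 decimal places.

C = 0.14

The web has S = 14 species and L = 25 feeding links.
C = L / (S(S−1)) = 25 / 182 = 0.1374 ≈ 0.14.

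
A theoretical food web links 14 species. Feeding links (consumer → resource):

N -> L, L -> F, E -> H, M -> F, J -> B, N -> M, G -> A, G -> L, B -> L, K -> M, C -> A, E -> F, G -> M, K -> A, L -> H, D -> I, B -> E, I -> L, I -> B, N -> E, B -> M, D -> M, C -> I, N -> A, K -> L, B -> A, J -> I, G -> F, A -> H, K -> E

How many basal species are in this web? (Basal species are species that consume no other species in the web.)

2

Basal species (no prey listed): F, H.
Count: 2.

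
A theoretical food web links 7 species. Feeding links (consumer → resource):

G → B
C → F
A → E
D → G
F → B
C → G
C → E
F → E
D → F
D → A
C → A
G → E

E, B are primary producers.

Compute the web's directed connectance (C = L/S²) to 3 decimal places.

The web has S = 7 species and L = 12 feeding links.
C = L / S² = 12 / 49 = 0.2449 ≈ 0.245.

C = 0.245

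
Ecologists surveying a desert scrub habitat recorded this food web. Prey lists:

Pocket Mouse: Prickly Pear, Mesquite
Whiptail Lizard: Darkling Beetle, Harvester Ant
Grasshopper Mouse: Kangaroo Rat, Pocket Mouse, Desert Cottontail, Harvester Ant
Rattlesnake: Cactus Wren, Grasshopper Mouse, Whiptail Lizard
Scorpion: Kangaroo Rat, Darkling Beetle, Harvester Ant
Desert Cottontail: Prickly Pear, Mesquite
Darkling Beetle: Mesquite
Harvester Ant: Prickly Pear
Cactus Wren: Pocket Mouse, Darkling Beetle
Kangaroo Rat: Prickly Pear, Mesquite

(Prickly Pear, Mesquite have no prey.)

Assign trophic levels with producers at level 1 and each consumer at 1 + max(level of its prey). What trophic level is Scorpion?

Prickly Pear is a producer → level 1.
Kangaroo Rat eats Prickly Pear (level 1); other prey at levels: Mesquite 1 → level 2.
Scorpion eats Kangaroo Rat (level 2); other prey at levels: Darkling Beetle 2, Harvester Ant 2 → level 3.

Trophic level 3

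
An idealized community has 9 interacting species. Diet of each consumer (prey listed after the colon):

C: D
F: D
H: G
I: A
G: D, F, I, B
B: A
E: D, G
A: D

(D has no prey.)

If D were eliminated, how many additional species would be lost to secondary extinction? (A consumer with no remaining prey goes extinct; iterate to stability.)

8

Remove D.
Round 1: C (all prey gone), A (all prey gone), F (all prey gone) → extinct.
Round 2: I (all prey gone), B (all prey gone) → extinct.
Round 3: G (all prey gone) → extinct.
Round 4: H (all prey gone), E (all prey gone) → extinct.
No further losses. Total secondary extinctions: 8.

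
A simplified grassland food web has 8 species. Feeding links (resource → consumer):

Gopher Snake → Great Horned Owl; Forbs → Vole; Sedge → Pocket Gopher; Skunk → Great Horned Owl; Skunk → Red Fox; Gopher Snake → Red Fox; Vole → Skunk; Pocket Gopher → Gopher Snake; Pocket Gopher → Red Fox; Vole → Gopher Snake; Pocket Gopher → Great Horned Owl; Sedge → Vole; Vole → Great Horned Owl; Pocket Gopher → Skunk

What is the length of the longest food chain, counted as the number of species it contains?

4 species

One longest chain: Sedge → Pocket Gopher → Skunk → Red Fox.
It has 4 species and 3 links.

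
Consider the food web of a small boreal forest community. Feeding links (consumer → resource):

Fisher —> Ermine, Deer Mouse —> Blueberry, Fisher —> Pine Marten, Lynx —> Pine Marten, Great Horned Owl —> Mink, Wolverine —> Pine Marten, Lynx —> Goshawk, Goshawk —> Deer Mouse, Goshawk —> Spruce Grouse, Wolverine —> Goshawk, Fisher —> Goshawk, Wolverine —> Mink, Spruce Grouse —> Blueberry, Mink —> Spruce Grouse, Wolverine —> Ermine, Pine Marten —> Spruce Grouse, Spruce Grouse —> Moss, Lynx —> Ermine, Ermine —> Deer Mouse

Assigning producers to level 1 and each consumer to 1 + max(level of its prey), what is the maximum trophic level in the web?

4

Producers (level 1): Moss, Blueberry.
Moss → Spruce Grouse → Mink → Great Horned Owl gives Great Horned Owl level 4.
No species has a prey at level 4, so no species reaches level 5.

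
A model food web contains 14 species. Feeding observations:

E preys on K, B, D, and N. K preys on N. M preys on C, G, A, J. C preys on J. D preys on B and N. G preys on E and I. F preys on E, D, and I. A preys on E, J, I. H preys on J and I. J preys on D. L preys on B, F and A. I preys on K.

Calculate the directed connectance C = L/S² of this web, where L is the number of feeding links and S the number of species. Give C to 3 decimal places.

C = 0.138

The web has S = 14 species and L = 27 feeding links.
C = L / S² = 27 / 196 = 0.1378 ≈ 0.138.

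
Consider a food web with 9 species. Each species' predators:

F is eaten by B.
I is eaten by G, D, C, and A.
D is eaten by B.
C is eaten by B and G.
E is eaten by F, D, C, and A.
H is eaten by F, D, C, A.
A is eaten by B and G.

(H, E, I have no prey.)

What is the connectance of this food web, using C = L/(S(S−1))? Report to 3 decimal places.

The web has S = 9 species and L = 18 feeding links.
C = L / (S(S−1)) = 18 / 72 = 0.2500 ≈ 0.250.

C = 0.250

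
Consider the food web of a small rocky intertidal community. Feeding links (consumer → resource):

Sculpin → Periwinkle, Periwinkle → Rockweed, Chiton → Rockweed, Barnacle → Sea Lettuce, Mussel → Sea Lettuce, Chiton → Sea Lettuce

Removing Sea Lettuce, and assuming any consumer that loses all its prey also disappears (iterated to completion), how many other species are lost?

Remove Sea Lettuce.
Round 1: Mussel (all prey gone), Barnacle (all prey gone) → extinct.
No further losses. Total secondary extinctions: 2.

2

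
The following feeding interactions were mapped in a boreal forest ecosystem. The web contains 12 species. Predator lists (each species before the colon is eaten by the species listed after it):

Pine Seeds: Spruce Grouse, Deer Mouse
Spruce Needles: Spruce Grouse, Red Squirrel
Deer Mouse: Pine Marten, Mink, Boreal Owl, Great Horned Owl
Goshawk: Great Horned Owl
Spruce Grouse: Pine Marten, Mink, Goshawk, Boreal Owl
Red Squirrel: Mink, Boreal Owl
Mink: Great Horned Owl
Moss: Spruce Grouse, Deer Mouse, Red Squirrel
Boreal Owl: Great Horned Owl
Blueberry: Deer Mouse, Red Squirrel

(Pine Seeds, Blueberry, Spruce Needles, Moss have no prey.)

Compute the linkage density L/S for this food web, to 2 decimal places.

L/S = 1.83

There are L = 22 links among S = 12 species.
L/S = 22/12 = 1.8333 ≈ 1.83.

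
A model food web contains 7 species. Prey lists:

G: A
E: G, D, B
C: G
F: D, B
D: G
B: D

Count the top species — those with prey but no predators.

3

Top species (has prey, but nothing eats it): C, F, E.
Count: 3.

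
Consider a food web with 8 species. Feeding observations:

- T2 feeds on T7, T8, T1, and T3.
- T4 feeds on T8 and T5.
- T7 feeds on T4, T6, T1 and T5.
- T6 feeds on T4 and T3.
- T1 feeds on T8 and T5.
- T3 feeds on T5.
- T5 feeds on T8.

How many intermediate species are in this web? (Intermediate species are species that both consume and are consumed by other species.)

Intermediate species (has both prey and predators): T5, T1, T3, T4, T6, T7.
Count: 6.

6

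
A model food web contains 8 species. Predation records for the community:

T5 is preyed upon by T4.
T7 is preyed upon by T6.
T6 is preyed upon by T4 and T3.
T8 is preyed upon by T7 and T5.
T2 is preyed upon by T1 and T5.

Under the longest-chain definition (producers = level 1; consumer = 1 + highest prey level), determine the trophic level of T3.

Trophic level 4

T8 is a producer → level 1.
T7 eats T8 → level 2.
T6 eats T7 → level 3.
T3 eats T6 → level 4.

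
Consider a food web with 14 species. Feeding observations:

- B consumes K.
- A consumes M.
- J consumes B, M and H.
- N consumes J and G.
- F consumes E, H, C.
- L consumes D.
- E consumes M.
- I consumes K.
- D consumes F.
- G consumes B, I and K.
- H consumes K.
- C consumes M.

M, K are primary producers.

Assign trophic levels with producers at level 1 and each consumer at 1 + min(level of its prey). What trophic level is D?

Trophic level 4

M is a producer → level 1.
E eats M → level 2.
F eats E → level 3.
D eats F → level 4.
No prey of D is below level 3, so 4 is the minimum.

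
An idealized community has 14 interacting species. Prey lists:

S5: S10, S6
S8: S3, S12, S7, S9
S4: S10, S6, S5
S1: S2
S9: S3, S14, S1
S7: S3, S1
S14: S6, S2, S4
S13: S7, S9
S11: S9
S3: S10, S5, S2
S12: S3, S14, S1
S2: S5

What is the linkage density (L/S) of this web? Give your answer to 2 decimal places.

There are L = 28 links among S = 14 species.
L/S = 28/14 = 2.0000 ≈ 2.00.

L/S = 2.00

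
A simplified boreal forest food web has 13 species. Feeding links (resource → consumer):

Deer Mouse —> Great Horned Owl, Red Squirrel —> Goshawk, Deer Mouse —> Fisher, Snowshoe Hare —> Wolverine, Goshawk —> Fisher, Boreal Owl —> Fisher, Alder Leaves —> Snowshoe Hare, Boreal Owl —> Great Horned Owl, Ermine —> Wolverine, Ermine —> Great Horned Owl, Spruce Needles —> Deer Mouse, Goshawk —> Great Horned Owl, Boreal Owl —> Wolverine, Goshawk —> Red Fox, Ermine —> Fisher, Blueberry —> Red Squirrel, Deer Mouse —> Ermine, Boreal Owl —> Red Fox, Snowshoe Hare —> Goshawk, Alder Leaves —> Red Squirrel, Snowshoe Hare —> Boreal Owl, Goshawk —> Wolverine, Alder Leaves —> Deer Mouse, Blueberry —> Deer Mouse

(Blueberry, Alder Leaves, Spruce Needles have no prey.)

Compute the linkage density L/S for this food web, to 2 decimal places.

There are L = 24 links among S = 13 species.
L/S = 24/13 = 1.8462 ≈ 1.85.

L/S = 1.85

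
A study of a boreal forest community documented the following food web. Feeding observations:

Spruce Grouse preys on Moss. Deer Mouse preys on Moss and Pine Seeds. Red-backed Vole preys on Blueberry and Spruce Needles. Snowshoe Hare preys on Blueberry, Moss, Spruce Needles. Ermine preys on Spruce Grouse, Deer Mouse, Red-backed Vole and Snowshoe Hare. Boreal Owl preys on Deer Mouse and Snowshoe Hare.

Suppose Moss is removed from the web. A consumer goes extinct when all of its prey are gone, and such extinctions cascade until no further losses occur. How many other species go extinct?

Remove Moss.
Round 1: Spruce Grouse (all prey gone) → extinct.
No further losses. Total secondary extinctions: 1.

1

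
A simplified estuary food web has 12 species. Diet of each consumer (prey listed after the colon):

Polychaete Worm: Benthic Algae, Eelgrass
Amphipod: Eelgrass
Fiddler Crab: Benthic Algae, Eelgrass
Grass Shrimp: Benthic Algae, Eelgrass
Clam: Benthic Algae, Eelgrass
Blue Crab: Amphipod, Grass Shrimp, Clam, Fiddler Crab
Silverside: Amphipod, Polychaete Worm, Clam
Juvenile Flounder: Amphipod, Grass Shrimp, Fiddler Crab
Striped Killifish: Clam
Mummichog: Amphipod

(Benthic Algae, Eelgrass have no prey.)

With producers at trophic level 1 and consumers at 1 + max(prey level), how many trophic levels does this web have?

Producers (level 1): Benthic Algae, Eelgrass.
Benthic Algae → Clam → Striped Killifish gives Striped Killifish level 3.
No species has a prey at level 3, so no species reaches level 4.

3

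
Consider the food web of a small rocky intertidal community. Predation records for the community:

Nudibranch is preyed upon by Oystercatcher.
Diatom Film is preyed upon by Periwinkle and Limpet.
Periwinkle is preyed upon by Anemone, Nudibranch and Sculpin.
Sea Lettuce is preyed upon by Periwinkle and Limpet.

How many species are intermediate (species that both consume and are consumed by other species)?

2

Intermediate species (has both prey and predators): Periwinkle, Nudibranch.
Count: 2.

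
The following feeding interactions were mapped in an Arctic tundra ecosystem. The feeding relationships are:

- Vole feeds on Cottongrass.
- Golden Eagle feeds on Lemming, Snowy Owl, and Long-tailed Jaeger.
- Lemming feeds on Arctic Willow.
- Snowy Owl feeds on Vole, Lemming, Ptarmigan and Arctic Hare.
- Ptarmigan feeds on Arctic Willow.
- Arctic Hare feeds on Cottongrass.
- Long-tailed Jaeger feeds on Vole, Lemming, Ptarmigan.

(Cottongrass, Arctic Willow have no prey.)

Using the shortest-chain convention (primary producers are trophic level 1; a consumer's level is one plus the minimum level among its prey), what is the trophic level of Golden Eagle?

Arctic Willow is a producer → level 1.
Lemming eats Arctic Willow → level 2.
Golden Eagle eats Lemming → level 3.
No prey of Golden Eagle is below level 2, so 3 is the minimum.

Trophic level 3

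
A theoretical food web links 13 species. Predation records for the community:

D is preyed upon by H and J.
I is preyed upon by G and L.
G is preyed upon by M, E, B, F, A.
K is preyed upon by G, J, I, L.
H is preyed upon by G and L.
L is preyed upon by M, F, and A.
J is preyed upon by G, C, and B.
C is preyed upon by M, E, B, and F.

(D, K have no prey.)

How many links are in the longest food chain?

3 links

One longest chain: D → J → G → A.
It has 4 species and 3 links.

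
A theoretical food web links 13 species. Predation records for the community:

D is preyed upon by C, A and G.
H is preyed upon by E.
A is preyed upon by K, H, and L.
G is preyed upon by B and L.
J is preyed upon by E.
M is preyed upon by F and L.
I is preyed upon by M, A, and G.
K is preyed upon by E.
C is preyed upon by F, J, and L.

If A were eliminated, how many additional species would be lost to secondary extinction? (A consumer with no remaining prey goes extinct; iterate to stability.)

2

Remove A.
Round 1: H (all prey gone), K (all prey gone) → extinct.
No further losses. Total secondary extinctions: 2.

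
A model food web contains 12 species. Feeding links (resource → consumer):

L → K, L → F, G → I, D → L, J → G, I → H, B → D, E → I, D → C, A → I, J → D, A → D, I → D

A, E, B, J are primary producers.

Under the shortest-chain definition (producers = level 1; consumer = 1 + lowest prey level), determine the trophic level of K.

A is a producer → level 1.
D eats A → level 2.
L eats D → level 3.
K eats L → level 4.
No prey of K is below level 3, so 4 is the minimum.

Trophic level 4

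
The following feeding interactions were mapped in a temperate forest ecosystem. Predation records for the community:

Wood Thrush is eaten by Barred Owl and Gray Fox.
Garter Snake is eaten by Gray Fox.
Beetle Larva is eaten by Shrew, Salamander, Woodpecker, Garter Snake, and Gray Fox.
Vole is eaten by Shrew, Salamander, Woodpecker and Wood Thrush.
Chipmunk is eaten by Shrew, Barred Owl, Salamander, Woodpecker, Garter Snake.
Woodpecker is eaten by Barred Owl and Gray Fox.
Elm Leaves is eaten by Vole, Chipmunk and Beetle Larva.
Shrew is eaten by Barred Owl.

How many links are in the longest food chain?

3 links

One longest chain: Elm Leaves → Vole → Woodpecker → Gray Fox.
It has 4 species and 3 links.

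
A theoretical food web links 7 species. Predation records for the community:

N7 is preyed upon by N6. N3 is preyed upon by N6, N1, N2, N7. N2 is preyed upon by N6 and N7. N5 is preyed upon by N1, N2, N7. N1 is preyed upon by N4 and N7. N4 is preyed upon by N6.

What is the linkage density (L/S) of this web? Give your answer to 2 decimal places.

L/S = 1.86

There are L = 13 links among S = 7 species.
L/S = 13/7 = 1.8571 ≈ 1.86.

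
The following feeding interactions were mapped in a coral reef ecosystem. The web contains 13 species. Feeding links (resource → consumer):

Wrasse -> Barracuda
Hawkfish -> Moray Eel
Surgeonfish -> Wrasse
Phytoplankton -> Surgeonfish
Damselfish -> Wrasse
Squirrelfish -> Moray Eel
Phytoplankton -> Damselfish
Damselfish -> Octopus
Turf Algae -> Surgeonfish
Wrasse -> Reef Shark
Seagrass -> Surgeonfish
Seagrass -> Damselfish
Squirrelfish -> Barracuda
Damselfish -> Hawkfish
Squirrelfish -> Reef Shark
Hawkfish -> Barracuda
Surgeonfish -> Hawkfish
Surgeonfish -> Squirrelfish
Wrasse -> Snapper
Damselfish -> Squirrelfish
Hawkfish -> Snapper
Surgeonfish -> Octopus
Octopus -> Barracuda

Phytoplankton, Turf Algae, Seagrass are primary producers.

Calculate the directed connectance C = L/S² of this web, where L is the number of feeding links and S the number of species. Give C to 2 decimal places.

The web has S = 13 species and L = 23 feeding links.
C = L / S² = 23 / 169 = 0.1361 ≈ 0.14.

C = 0.14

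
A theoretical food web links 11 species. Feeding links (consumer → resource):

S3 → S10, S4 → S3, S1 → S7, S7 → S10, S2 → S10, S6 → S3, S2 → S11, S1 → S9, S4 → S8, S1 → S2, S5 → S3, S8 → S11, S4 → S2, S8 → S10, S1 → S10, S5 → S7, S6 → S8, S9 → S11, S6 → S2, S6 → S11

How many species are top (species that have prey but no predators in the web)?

Top species (has prey, but nothing eats it): S1, S6, S4, S5.
Count: 4.

4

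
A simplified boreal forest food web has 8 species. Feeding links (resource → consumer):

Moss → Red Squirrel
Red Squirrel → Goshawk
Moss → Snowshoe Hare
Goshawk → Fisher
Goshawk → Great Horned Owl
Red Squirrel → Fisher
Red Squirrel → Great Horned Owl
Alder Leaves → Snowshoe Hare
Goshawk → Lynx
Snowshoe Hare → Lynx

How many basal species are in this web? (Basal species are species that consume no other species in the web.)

Basal species (no prey listed): Alder Leaves, Moss.
Count: 2.

2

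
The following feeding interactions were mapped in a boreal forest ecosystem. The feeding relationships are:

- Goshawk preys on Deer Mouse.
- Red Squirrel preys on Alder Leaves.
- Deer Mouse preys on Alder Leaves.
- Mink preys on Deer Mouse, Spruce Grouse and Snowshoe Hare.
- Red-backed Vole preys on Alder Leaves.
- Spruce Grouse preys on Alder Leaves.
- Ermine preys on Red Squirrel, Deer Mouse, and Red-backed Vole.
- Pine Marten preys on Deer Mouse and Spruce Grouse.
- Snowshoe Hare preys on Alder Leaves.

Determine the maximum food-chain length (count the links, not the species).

2 links

One longest chain: Alder Leaves → Red-backed Vole → Ermine.
It has 3 species and 2 links.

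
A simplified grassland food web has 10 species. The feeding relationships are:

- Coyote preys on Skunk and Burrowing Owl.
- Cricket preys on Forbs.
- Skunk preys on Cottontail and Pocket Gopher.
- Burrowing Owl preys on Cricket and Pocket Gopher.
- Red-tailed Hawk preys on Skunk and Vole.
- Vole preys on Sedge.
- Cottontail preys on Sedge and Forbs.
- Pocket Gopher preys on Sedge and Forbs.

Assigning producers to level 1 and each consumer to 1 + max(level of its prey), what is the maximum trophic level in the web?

Producers (level 1): Forbs, Sedge.
Forbs → Pocket Gopher → Burrowing Owl → Coyote gives Coyote level 4.
No species has a prey at level 4, so no species reaches level 5.

4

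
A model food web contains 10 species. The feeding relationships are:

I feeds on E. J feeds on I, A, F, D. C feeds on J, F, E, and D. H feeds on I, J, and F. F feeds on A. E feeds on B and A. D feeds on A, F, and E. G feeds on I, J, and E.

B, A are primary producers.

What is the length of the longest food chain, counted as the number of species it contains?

One longest chain: B → E → I → J → C.
It has 5 species and 4 links.

5 species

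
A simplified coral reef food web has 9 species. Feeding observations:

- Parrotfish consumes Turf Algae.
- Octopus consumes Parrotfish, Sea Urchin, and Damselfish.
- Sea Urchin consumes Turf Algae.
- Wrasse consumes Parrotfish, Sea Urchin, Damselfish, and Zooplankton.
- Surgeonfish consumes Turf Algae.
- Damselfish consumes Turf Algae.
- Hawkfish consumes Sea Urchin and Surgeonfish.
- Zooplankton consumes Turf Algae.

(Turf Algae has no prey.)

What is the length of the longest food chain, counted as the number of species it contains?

3 species

One longest chain: Turf Algae → Sea Urchin → Hawkfish.
It has 3 species and 2 links.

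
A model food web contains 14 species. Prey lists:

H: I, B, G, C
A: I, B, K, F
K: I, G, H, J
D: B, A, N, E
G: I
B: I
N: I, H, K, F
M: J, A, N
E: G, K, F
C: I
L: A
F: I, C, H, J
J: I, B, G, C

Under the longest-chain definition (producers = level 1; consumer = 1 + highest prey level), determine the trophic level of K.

Trophic level 4

I is a producer → level 1.
B eats I → level 2.
H eats B (level 2); other prey at levels: I 1, G 2, C 2 → level 3.
K eats H (level 3); other prey at levels: I 1, G 2, J 3 → level 4.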